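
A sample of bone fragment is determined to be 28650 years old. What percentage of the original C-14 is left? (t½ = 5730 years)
N/N₀ = (1/2)^(t/t½) = 0.03125 = 3.12%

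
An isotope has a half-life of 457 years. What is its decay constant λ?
λ = ln(2)/t½ = 0.001517 year⁻¹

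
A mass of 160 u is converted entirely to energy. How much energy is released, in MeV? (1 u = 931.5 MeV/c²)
E = mc² = 1.49e5 MeV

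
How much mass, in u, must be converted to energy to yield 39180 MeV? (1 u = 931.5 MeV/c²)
m = E/c² = 42.06 u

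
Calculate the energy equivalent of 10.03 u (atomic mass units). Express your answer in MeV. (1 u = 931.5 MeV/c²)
E = mc² = 9343 MeV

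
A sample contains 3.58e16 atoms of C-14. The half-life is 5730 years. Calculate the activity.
A = λN = 4.331e12 decays/year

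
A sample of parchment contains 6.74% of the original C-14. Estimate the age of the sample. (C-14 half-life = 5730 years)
Age = t½ × log₂(1/ratio) = 22300 years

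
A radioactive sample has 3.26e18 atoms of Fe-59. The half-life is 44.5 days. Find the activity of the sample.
A = λN = 5.078e16 decays/day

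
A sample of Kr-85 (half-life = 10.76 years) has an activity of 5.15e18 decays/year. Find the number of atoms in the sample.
N = A/λ = 7.995e19 atoms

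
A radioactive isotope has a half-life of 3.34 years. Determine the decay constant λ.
λ = ln(2)/t½ = 0.2075 year⁻¹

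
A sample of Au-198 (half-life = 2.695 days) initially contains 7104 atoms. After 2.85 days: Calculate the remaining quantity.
N = N₀(1/2)^(t/t½) = 3413 atoms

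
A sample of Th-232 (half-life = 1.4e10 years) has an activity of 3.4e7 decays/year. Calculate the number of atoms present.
N = A/λ = 6.867e17 atoms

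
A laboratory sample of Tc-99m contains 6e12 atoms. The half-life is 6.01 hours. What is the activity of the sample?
A = λN = 6.92e11 decays/hour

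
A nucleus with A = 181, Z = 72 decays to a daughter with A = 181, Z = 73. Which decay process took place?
ΔA = 0, ΔZ = +1 ⇒ beta-minus decay (β⁻)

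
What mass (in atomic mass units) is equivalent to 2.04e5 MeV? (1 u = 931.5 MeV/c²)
m = E/c² = 219 u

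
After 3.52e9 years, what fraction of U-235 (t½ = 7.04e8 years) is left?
N/N₀ = (1/2)^(t/t½) = 0.03125 = 3.12%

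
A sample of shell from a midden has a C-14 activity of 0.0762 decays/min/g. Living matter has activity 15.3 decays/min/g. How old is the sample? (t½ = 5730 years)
Age = t½ × log₂(A₀/A) = 43830 years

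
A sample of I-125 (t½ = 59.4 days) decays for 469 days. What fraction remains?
N/N₀ = (1/2)^(t/t½) = 0.004199 = 0.42%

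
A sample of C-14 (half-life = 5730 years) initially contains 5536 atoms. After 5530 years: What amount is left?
N = N₀(1/2)^(t/t½) = 2836 atoms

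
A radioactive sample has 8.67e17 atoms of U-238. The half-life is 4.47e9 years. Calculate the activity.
A = λN = 1.344e8 decays/year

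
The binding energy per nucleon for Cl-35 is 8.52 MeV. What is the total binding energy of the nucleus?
B.E. = 8.52 × 35 = 298.2 MeV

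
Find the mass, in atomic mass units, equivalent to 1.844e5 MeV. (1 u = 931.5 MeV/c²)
m = E/c² = 198 u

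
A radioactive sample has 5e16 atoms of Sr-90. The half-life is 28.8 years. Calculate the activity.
A = λN = 1.203e15 decays/year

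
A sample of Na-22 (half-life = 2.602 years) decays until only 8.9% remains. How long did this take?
t = t½ × log₂(N₀/N) = 9.081 years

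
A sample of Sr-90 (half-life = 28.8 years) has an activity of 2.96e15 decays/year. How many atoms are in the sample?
N = A/λ = 1.23e17 atoms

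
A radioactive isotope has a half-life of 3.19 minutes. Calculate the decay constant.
λ = ln(2)/t½ = 0.2173 minute⁻¹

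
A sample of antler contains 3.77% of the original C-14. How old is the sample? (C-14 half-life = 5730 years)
Age = t½ × log₂(1/ratio) = 27100 years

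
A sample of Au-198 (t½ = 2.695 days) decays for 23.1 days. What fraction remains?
N/N₀ = (1/2)^(t/t½) = 0.002629 = 0.263%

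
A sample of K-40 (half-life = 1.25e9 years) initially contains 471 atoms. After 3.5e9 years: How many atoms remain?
N = N₀(1/2)^(t/t½) = 67.63 atoms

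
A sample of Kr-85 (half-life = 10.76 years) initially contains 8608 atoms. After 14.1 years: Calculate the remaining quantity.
N = N₀(1/2)^(t/t½) = 3471 atoms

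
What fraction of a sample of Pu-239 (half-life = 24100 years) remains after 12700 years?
N/N₀ = (1/2)^(t/t½) = 0.694 = 69.4%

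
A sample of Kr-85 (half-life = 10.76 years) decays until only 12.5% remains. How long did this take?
t = t½ × log₂(N₀/N) = 32.28 years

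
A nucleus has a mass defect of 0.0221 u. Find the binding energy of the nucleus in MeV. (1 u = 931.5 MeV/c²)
B.E. = Δm × 931.5 = 20.59 MeV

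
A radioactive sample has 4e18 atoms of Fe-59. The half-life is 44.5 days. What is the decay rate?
A = λN = 6.231e16 decays/day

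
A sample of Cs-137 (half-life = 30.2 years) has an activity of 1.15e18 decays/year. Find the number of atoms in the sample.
N = A/λ = 5.01e19 atoms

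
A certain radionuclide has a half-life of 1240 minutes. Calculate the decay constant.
λ = ln(2)/t½ = 5.59e-4 minute⁻¹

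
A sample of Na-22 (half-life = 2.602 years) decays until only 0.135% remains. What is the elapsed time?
t = t½ × log₂(N₀/N) = 24.8 years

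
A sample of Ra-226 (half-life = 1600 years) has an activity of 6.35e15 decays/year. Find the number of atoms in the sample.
N = A/λ = 1.466e19 atoms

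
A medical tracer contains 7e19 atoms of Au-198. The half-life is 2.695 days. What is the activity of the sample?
A = λN = 1.8e19 decays/day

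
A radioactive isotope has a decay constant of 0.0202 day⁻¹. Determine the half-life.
t½ = ln(2)/λ = 34.31 days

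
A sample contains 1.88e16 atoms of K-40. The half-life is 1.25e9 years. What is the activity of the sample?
A = λN = 1.042e7 decays/year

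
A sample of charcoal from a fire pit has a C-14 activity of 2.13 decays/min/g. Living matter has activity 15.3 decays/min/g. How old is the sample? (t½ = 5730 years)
Age = t½ × log₂(A₀/A) = 16300 years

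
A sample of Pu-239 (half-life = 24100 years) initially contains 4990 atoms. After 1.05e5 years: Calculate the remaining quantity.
N = N₀(1/2)^(t/t½) = 243.5 atoms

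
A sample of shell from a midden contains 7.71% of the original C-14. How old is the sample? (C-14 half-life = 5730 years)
Age = t½ × log₂(1/ratio) = 21180 years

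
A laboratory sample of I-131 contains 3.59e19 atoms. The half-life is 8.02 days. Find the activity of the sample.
A = λN = 3.103e18 decays/day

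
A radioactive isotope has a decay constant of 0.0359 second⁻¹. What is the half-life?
t½ = ln(2)/λ = 19.31 seconds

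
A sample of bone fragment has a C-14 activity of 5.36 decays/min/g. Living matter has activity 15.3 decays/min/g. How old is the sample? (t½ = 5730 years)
Age = t½ × log₂(A₀/A) = 8671 years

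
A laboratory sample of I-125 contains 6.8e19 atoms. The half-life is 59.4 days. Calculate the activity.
A = λN = 7.935e17 decays/day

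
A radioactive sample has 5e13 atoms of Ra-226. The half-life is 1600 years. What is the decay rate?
A = λN = 2.166e10 decays/year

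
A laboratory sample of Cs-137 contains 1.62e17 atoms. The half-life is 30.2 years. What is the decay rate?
A = λN = 3.718e15 decays/year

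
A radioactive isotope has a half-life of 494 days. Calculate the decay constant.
λ = ln(2)/t½ = 0.001403 day⁻¹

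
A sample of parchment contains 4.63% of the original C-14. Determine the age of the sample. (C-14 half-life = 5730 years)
Age = t½ × log₂(1/ratio) = 25400 years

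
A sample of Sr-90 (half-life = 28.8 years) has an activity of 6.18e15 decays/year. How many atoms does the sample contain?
N = A/λ = 2.568e17 atoms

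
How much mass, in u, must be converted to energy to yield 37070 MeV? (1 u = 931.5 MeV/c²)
m = E/c² = 39.8 u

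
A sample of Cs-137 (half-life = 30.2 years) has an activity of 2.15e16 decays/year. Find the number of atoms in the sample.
N = A/λ = 9.367e17 atoms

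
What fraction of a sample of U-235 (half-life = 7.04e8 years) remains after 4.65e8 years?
N/N₀ = (1/2)^(t/t½) = 0.6327 = 63.3%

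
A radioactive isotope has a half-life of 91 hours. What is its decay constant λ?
λ = ln(2)/t½ = 0.007617 hour⁻¹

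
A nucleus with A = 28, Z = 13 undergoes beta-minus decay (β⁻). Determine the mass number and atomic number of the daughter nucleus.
Daughter: A = 28, Z = 14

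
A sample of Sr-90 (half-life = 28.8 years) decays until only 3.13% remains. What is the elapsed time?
t = t½ × log₂(N₀/N) = 143.9 years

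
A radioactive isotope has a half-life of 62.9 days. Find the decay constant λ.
λ = ln(2)/t½ = 0.01102 day⁻¹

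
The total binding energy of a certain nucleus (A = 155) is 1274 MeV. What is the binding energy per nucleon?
B.E./A = 1274/155 = 8.219 MeV/nucleon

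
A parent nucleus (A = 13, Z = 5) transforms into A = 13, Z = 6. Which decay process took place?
ΔA = 0, ΔZ = +1 ⇒ beta-minus decay (β⁻)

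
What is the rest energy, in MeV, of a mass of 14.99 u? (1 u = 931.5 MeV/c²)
E = mc² = 13960 MeV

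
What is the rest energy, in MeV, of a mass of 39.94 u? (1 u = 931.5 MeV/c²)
E = mc² = 37200 MeV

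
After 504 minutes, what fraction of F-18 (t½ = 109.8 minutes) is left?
N/N₀ = (1/2)^(t/t½) = 0.04152 = 4.15%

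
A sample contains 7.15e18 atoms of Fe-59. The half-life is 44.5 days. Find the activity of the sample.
A = λN = 1.114e17 decays/day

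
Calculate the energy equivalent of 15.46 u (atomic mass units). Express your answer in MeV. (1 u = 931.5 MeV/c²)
E = mc² = 14400 MeV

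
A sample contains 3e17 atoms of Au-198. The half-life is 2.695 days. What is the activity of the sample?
A = λN = 7.716e16 decays/day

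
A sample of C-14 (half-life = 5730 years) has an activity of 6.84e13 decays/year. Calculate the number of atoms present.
N = A/λ = 5.654e17 atoms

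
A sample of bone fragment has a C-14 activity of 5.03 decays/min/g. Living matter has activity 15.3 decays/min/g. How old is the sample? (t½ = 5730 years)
Age = t½ × log₂(A₀/A) = 9196 years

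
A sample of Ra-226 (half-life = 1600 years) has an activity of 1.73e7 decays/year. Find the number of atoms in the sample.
N = A/λ = 3.993e10 atoms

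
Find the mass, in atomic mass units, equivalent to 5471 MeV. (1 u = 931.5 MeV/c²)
m = E/c² = 5.873 u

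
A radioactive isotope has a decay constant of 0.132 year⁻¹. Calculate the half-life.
t½ = ln(2)/λ = 5.251 years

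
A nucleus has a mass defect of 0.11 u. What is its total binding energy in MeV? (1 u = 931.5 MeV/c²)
B.E. = Δm × 931.5 = 102.5 MeV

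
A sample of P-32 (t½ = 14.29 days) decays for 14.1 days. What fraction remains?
N/N₀ = (1/2)^(t/t½) = 0.5046 = 50.5%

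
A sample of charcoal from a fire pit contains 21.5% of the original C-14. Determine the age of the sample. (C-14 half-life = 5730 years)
Age = t½ × log₂(1/ratio) = 12710 years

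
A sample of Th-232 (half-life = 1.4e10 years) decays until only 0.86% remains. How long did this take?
t = t½ × log₂(N₀/N) = 9.606e10 years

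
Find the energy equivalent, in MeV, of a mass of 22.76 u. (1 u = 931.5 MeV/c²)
E = mc² = 21200 MeV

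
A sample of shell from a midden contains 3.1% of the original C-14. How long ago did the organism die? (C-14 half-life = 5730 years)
Age = t½ × log₂(1/ratio) = 28720 years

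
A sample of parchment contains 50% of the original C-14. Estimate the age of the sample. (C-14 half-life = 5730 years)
Age = t½ × log₂(1/ratio) = 5730 years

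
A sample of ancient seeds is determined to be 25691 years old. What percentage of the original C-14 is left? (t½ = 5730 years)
N/N₀ = (1/2)^(t/t½) = 0.0447 = 4.47%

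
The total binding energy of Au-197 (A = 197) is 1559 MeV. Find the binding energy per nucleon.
B.E./A = 1559/197 = 7.914 MeV/nucleon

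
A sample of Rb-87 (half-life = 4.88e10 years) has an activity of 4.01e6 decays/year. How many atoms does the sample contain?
N = A/λ = 2.823e17 atoms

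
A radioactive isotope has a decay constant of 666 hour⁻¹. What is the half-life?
t½ = ln(2)/λ = 0.001041 hours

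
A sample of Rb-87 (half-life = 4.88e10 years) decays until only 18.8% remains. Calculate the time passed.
t = t½ × log₂(N₀/N) = 1.177e11 years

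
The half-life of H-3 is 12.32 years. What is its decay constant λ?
λ = ln(2)/t½ = 0.05626 year⁻¹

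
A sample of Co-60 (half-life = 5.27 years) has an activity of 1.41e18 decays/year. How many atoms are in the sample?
N = A/λ = 1.072e19 atoms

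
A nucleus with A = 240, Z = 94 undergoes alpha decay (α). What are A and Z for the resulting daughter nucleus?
Daughter: A = 236, Z = 92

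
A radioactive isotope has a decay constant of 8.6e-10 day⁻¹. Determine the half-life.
t½ = ln(2)/λ = 8.06e8 days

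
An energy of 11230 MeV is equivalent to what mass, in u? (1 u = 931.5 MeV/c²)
m = E/c² = 12.06 u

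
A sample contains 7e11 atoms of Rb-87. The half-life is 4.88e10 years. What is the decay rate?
A = λN = 9.943 decays/year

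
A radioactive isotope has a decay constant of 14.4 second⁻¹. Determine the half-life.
t½ = ln(2)/λ = 0.04814 seconds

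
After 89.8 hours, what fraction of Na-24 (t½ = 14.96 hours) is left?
N/N₀ = (1/2)^(t/t½) = 0.0156 = 1.56%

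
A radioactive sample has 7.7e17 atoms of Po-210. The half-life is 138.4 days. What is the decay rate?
A = λN = 3.856e15 decays/day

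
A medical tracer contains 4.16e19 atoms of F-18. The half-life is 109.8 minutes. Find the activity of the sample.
A = λN = 2.626e17 decays/minute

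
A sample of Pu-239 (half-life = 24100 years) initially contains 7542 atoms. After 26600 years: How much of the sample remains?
N = N₀(1/2)^(t/t½) = 3509 atoms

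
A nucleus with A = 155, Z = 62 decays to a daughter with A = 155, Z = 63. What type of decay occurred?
ΔA = 0, ΔZ = +1 ⇒ beta-minus decay (β⁻)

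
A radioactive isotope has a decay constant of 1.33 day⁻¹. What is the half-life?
t½ = ln(2)/λ = 0.5212 days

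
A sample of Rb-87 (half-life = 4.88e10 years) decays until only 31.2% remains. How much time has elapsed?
t = t½ × log₂(N₀/N) = 8.2e10 years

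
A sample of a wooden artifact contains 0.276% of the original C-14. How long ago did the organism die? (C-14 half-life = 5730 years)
Age = t½ × log₂(1/ratio) = 48710 years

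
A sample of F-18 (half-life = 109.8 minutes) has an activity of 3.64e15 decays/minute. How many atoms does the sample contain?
N = A/λ = 5.766e17 atoms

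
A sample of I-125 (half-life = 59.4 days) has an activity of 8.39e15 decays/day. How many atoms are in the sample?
N = A/λ = 7.19e17 atoms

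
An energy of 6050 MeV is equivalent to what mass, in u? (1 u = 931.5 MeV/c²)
m = E/c² = 6.495 u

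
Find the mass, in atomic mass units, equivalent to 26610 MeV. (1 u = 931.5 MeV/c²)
m = E/c² = 28.57 u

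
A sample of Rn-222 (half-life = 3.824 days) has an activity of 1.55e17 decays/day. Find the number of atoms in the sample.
N = A/λ = 8.551e17 atoms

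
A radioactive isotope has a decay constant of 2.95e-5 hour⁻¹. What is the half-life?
t½ = ln(2)/λ = 23500 hours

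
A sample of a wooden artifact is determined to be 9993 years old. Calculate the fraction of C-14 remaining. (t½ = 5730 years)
N/N₀ = (1/2)^(t/t½) = 0.2985 = 29.9%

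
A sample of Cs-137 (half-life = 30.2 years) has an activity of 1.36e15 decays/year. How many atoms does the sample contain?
N = A/λ = 5.925e16 atoms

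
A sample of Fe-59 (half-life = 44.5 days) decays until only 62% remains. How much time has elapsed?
t = t½ × log₂(N₀/N) = 30.69 days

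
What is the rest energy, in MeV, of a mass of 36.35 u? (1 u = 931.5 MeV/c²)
E = mc² = 33860 MeV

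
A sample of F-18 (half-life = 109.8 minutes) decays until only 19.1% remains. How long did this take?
t = t½ × log₂(N₀/N) = 262.2 minutes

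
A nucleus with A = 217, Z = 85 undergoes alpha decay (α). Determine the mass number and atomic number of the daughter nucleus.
Daughter: A = 213, Z = 83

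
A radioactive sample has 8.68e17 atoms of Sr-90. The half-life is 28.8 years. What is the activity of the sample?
A = λN = 2.089e16 decays/year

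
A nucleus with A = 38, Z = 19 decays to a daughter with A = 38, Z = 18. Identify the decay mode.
ΔA = 0, ΔZ = -1 ⇒ beta-plus decay (β⁺) or electron capture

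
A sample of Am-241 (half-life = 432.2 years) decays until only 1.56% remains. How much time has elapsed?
t = t½ × log₂(N₀/N) = 2594 years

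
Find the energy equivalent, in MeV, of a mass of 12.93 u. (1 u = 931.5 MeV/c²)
E = mc² = 12040 MeV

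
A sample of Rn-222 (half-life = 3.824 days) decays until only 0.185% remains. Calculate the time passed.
t = t½ × log₂(N₀/N) = 34.72 days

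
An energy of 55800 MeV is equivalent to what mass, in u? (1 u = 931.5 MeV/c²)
m = E/c² = 59.9 u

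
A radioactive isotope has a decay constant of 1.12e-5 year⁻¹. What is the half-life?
t½ = ln(2)/λ = 61890 years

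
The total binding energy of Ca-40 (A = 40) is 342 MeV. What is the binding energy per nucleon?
B.E./A = 342/40 = 8.55 MeV/nucleon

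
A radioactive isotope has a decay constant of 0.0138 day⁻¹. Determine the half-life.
t½ = ln(2)/λ = 50.23 days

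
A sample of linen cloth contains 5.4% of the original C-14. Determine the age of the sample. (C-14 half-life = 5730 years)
Age = t½ × log₂(1/ratio) = 24130 years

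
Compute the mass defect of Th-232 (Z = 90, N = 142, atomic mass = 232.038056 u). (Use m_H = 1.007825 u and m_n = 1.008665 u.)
Δm = Z·m_H + N·m_n − M = 1.897 u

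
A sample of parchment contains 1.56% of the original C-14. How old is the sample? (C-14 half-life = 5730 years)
Age = t½ × log₂(1/ratio) = 34390 years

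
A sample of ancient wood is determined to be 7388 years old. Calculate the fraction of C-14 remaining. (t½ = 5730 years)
N/N₀ = (1/2)^(t/t½) = 0.4091 = 40.9%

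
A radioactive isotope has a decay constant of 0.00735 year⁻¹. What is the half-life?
t½ = ln(2)/λ = 94.31 years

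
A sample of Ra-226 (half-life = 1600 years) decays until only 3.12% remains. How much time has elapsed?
t = t½ × log₂(N₀/N) = 8004 years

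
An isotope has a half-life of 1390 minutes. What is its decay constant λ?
λ = ln(2)/t½ = 4.987e-4 minute⁻¹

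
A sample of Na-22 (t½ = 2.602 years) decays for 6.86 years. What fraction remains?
N/N₀ = (1/2)^(t/t½) = 0.1608 = 16.1%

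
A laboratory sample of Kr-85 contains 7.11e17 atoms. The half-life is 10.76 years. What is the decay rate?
A = λN = 4.58e16 decays/year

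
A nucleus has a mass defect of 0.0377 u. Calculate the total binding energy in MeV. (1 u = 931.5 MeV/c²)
B.E. = Δm × 931.5 = 35.12 MeV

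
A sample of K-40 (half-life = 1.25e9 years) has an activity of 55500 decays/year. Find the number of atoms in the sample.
N = A/λ = 1.001e14 atoms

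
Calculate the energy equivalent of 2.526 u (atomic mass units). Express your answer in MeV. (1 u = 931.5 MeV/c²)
E = mc² = 2353 MeV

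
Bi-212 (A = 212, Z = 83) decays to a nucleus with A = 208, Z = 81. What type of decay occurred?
ΔA = -4, ΔZ = -2 ⇒ alpha decay (α)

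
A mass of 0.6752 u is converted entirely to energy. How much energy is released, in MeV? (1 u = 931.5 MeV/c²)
E = mc² = 628.9 MeV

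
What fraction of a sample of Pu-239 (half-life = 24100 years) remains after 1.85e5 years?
N/N₀ = (1/2)^(t/t½) = 0.004889 = 0.489%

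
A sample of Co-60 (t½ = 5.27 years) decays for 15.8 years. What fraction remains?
N/N₀ = (1/2)^(t/t½) = 0.1252 = 12.5%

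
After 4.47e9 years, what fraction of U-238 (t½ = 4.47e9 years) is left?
N/N₀ = (1/2)^(t/t½) = 0.5 = 50%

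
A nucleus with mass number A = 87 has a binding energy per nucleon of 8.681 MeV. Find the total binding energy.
B.E. = 8.681 × 87 = 755.2 MeV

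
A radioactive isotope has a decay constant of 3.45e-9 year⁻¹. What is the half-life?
t½ = ln(2)/λ = 2.009e8 years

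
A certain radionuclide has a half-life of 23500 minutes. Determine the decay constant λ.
λ = ln(2)/t½ = 2.95e-5 minute⁻¹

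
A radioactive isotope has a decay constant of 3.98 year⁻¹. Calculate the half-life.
t½ = ln(2)/λ = 0.1742 years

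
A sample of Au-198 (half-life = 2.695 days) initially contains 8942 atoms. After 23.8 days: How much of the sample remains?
N = N₀(1/2)^(t/t½) = 19.63 atoms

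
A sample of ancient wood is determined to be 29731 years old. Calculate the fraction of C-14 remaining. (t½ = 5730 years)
N/N₀ = (1/2)^(t/t½) = 0.02742 = 2.74%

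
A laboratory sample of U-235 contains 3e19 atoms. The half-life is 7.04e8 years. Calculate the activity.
A = λN = 2.954e10 decays/year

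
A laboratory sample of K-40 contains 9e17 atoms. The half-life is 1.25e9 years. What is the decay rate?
A = λN = 4.991e8 decays/year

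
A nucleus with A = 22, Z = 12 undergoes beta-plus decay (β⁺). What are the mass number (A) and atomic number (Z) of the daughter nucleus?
Daughter: A = 22, Z = 11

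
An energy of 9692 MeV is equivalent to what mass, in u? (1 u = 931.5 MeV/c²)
m = E/c² = 10.4 u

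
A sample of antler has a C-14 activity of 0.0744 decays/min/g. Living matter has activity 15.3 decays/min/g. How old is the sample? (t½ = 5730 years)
Age = t½ × log₂(A₀/A) = 44030 years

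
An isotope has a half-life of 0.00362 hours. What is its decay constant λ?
λ = ln(2)/t½ = 191.5 hour⁻¹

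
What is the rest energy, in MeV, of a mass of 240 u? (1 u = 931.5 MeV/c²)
E = mc² = 2.236e5 MeV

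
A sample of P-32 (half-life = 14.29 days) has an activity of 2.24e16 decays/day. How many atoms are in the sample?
N = A/λ = 4.618e17 atoms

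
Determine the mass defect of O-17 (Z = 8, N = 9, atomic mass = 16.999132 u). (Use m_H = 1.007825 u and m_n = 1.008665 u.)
Δm = Z·m_H + N·m_n − M = 0.1415 u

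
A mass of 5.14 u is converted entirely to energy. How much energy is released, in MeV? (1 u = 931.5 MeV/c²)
E = mc² = 4788 MeV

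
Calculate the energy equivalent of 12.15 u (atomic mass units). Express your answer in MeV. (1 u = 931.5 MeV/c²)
E = mc² = 11320 MeV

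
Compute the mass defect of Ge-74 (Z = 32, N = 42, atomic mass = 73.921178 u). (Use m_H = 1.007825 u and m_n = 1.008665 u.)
Δm = Z·m_H + N·m_n − M = 0.6932 u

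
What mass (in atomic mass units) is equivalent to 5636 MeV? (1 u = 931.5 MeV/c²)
m = E/c² = 6.05 u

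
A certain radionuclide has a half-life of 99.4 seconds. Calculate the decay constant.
λ = ln(2)/t½ = 0.006973 second⁻¹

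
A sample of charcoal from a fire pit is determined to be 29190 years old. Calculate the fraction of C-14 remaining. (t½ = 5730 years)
N/N₀ = (1/2)^(t/t½) = 0.02927 = 2.93%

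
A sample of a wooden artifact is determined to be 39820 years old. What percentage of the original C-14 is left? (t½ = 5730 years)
N/N₀ = (1/2)^(t/t½) = 0.008091 = 0.809%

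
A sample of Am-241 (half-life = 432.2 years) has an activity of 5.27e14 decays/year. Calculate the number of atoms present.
N = A/λ = 3.286e17 atoms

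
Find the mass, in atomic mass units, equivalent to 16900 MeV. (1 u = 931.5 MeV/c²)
m = E/c² = 18.14 u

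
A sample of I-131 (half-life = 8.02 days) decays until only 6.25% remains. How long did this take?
t = t½ × log₂(N₀/N) = 32.08 days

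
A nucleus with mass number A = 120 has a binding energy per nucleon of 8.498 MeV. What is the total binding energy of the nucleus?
B.E. = 8.498 × 120 = 1020 MeV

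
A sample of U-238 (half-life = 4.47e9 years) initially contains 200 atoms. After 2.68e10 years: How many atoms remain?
N = N₀(1/2)^(t/t½) = 3.135 atoms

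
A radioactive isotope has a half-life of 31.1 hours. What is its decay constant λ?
λ = ln(2)/t½ = 0.02229 hour⁻¹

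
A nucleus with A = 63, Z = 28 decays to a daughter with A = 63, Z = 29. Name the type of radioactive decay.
ΔA = 0, ΔZ = +1 ⇒ beta-minus decay (β⁻)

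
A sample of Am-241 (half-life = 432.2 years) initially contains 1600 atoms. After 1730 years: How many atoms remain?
N = N₀(1/2)^(t/t½) = 99.81 atoms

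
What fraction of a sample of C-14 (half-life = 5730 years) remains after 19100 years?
N/N₀ = (1/2)^(t/t½) = 0.09921 = 9.92%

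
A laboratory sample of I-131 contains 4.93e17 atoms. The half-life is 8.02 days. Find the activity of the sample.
A = λN = 4.261e16 decays/day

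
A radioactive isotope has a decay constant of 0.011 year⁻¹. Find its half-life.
t½ = ln(2)/λ = 63.01 years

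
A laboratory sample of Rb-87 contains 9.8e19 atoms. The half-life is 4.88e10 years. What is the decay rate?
A = λN = 1.392e9 decays/year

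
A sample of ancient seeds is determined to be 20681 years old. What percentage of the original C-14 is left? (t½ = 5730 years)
N/N₀ = (1/2)^(t/t½) = 0.08194 = 8.19%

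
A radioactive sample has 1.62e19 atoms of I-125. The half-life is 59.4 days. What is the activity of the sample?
A = λN = 1.89e17 decays/day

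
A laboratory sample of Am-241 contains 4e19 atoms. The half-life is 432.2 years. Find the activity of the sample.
A = λN = 6.415e16 decays/year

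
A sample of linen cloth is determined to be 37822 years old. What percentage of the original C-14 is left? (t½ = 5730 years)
N/N₀ = (1/2)^(t/t½) = 0.0103 = 1.03%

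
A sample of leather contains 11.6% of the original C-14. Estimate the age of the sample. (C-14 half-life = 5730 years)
Age = t½ × log₂(1/ratio) = 17810 years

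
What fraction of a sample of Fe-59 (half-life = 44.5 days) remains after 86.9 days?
N/N₀ = (1/2)^(t/t½) = 0.2583 = 25.8%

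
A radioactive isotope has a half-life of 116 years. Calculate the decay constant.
λ = ln(2)/t½ = 0.005975 year⁻¹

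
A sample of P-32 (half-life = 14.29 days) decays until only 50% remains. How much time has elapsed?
t = t½ × log₂(N₀/N) = 14.29 days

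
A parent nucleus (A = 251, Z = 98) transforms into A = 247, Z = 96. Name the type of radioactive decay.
ΔA = -4, ΔZ = -2 ⇒ alpha decay (α)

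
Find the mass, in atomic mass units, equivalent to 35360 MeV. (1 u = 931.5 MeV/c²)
m = E/c² = 37.96 u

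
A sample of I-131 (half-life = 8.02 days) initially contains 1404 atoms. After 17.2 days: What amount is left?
N = N₀(1/2)^(t/t½) = 317.5 atoms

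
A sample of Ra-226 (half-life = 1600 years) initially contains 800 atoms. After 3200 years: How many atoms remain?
N = N₀(1/2)^(t/t½) = 200 atoms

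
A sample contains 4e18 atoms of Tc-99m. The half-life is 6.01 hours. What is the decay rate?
A = λN = 4.613e17 decays/hour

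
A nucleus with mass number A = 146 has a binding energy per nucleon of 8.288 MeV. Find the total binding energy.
B.E. = 8.288 × 146 = 1210 MeV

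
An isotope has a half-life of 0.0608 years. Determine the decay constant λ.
λ = ln(2)/t½ = 11.4 year⁻¹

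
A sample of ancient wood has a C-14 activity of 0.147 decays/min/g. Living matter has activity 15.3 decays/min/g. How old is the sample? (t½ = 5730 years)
Age = t½ × log₂(A₀/A) = 38400 years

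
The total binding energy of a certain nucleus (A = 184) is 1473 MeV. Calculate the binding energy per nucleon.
B.E./A = 1473/184 = 8.005 MeV/nucleon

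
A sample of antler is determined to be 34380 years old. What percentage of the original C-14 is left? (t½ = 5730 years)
N/N₀ = (1/2)^(t/t½) = 0.01562 = 1.56%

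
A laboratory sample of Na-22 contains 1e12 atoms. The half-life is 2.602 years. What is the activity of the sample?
A = λN = 2.664e11 decays/year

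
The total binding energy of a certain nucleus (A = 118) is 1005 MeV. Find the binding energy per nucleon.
B.E./A = 1005/118 = 8.517 MeV/nucleon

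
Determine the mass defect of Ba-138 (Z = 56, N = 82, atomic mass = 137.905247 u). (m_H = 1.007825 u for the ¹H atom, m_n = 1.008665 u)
Δm = Z·m_H + N·m_n − M = 1.243 u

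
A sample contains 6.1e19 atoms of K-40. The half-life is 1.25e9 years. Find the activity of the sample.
A = λN = 3.383e10 decays/year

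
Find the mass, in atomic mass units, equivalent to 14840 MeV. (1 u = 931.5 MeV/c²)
m = E/c² = 15.93 u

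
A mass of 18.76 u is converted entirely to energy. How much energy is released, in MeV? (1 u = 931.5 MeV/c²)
E = mc² = 17470 MeV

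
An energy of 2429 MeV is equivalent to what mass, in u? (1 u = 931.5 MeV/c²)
m = E/c² = 2.608 u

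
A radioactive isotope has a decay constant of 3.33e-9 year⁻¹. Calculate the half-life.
t½ = ln(2)/λ = 2.082e8 years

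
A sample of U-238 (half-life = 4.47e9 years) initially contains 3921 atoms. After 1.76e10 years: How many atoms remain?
N = N₀(1/2)^(t/t½) = 255.9 atoms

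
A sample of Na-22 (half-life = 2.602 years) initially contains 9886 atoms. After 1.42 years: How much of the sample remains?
N = N₀(1/2)^(t/t½) = 6772 atoms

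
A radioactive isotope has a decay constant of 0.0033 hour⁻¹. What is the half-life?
t½ = ln(2)/λ = 210 hours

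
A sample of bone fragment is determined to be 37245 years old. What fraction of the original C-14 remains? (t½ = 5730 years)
N/N₀ = (1/2)^(t/t½) = 0.01105 = 1.1%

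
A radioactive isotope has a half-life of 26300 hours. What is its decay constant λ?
λ = ln(2)/t½ = 2.636e-5 hour⁻¹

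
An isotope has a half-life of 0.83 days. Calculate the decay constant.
λ = ln(2)/t½ = 0.8351 day⁻¹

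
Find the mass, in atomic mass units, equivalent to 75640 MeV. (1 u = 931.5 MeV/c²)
m = E/c² = 81.2 u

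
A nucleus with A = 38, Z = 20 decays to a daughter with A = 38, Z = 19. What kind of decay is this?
ΔA = 0, ΔZ = -1 ⇒ beta-plus decay (β⁺) or electron capture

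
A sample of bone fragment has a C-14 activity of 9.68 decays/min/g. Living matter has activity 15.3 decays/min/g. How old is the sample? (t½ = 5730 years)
Age = t½ × log₂(A₀/A) = 3784 years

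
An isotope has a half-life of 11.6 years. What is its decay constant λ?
λ = ln(2)/t½ = 0.05975 year⁻¹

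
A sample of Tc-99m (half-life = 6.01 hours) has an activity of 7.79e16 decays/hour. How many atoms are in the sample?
N = A/λ = 6.754e17 atoms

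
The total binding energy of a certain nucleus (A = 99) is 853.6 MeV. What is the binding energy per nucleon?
B.E./A = 853.6/99 = 8.622 MeV/nucleon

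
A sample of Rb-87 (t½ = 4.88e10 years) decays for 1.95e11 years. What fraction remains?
N/N₀ = (1/2)^(t/t½) = 0.06268 = 6.27%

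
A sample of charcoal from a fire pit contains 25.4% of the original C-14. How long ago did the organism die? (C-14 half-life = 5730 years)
Age = t½ × log₂(1/ratio) = 11330 years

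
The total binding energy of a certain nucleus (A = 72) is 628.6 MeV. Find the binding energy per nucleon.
B.E./A = 628.6/72 = 8.731 MeV/nucleon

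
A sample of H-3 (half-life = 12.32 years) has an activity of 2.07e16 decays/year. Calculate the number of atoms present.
N = A/λ = 3.679e17 atoms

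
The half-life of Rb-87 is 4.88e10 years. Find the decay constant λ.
λ = ln(2)/t½ = 1.42e-11 year⁻¹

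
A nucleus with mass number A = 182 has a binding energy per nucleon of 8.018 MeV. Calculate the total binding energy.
B.E. = 8.018 × 182 = 1459 MeV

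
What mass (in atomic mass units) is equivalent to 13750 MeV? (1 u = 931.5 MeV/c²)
m = E/c² = 14.76 u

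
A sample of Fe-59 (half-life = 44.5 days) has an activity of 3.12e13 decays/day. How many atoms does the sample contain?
N = A/λ = 2.003e15 atoms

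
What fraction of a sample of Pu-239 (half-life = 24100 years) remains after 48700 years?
N/N₀ = (1/2)^(t/t½) = 0.2464 = 24.6%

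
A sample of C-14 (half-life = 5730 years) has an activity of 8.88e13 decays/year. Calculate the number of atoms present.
N = A/λ = 7.341e17 atoms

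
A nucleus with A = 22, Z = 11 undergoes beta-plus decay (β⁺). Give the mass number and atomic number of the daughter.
Daughter: A = 22, Z = 10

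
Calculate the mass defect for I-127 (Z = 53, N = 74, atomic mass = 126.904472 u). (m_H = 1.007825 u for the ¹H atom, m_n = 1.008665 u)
Δm = Z·m_H + N·m_n − M = 1.151 u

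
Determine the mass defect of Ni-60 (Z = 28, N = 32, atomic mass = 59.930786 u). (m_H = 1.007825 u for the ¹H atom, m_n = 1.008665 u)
Δm = Z·m_H + N·m_n − M = 0.5656 u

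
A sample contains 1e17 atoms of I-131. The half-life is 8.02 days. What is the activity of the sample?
A = λN = 8.643e15 decays/day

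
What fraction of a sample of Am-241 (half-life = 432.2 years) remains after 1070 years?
N/N₀ = (1/2)^(t/t½) = 0.1798 = 18%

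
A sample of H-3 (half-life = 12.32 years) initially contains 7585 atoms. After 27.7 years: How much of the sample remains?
N = N₀(1/2)^(t/t½) = 1596 atoms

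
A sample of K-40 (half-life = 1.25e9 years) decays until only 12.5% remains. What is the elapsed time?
t = t½ × log₂(N₀/N) = 3.75e9 years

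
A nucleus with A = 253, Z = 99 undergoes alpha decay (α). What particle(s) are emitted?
α particle = ⁴₂He (2 protons + 2 neutrons)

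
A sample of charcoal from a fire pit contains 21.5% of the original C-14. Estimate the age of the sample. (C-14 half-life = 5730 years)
Age = t½ × log₂(1/ratio) = 12710 years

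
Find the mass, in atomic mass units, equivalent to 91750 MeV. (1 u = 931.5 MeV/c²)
m = E/c² = 98.5 u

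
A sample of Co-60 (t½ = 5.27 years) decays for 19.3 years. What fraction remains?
N/N₀ = (1/2)^(t/t½) = 0.07899 = 7.9%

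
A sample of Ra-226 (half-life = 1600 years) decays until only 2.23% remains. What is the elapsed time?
t = t½ × log₂(N₀/N) = 8779 years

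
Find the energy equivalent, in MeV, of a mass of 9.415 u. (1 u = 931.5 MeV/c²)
E = mc² = 8770 MeV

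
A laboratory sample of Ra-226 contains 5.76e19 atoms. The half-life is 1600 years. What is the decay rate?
A = λN = 2.495e16 decays/year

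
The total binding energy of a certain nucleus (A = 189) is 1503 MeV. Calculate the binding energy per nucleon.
B.E./A = 1503/189 = 7.952 MeV/nucleon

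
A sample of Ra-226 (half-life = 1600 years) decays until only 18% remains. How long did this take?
t = t½ × log₂(N₀/N) = 3958 years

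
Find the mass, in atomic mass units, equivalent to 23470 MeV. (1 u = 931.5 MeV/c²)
m = E/c² = 25.2 u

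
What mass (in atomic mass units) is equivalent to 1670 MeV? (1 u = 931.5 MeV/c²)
m = E/c² = 1.793 u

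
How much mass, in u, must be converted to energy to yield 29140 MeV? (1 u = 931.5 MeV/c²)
m = E/c² = 31.28 u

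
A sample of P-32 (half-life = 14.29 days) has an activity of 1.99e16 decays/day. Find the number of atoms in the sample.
N = A/λ = 4.103e17 atoms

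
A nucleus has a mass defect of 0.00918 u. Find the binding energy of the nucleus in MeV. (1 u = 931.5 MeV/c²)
B.E. = Δm × 931.5 = 8.551 MeV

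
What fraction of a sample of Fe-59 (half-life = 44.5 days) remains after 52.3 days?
N/N₀ = (1/2)^(t/t½) = 0.4428 = 44.3%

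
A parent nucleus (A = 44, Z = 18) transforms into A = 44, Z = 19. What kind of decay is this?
ΔA = 0, ΔZ = +1 ⇒ beta-minus decay (β⁻)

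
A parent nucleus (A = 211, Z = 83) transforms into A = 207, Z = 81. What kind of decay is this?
ΔA = -4, ΔZ = -2 ⇒ alpha decay (α)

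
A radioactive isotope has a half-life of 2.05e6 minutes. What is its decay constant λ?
λ = ln(2)/t½ = 3.381e-7 minute⁻¹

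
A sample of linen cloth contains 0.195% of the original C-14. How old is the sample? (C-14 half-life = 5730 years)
Age = t½ × log₂(1/ratio) = 51580 years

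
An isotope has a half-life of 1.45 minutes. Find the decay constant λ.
λ = ln(2)/t½ = 0.478 minute⁻¹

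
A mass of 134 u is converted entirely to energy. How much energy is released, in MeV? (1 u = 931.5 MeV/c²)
E = mc² = 1.248e5 MeV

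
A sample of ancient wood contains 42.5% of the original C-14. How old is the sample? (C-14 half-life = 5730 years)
Age = t½ × log₂(1/ratio) = 7073 years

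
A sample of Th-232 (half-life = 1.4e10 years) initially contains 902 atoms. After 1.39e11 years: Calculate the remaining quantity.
N = N₀(1/2)^(t/t½) = 0.9256 atoms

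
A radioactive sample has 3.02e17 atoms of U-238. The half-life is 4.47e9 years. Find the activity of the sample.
A = λN = 4.683e7 decays/year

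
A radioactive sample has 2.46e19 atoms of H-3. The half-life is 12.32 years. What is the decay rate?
A = λN = 1.384e18 decays/year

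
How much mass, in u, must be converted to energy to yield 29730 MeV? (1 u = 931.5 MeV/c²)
m = E/c² = 31.92 u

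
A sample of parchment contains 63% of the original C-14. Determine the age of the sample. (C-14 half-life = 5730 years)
Age = t½ × log₂(1/ratio) = 3819 years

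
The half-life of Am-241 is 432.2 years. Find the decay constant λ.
λ = ln(2)/t½ = 0.001604 year⁻¹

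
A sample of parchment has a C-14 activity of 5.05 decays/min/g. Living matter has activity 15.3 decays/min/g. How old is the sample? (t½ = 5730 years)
Age = t½ × log₂(A₀/A) = 9163 years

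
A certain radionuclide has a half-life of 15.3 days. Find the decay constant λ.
λ = ln(2)/t½ = 0.0453 day⁻¹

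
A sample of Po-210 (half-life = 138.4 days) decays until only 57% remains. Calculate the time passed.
t = t½ × log₂(N₀/N) = 112.2 days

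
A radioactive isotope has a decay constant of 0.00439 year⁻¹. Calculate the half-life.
t½ = ln(2)/λ = 157.9 years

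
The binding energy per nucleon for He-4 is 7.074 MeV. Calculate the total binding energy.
B.E. = 7.074 × 4 = 28.3 MeV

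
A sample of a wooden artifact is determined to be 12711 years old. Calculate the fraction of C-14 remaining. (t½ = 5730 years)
N/N₀ = (1/2)^(t/t½) = 0.2149 = 21.5%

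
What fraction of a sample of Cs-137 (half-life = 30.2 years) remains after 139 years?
N/N₀ = (1/2)^(t/t½) = 0.04116 = 4.12%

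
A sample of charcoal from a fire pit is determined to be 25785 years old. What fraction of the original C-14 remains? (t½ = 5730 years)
N/N₀ = (1/2)^(t/t½) = 0.04419 = 4.42%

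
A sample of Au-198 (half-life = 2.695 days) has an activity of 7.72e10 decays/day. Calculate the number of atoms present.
N = A/λ = 3.002e11 atoms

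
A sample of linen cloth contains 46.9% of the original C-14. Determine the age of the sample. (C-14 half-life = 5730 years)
Age = t½ × log₂(1/ratio) = 6259 years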